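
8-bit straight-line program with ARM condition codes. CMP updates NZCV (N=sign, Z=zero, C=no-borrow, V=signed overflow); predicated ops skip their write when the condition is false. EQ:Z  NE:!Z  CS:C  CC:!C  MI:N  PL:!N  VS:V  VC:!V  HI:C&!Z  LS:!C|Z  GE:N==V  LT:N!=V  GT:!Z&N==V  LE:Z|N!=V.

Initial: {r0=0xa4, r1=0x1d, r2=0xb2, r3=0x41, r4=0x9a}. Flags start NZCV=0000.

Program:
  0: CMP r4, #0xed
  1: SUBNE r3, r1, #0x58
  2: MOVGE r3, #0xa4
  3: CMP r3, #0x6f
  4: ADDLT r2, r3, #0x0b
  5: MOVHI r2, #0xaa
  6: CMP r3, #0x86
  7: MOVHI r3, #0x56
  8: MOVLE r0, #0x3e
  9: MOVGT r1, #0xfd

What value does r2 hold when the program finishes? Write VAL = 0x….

VAL = 0xaa

0: ✓ CMP  NZCV=1000
1: ✓ SUBNE  r3←0xc5
2: · MOVGE
3: ✓ CMP  NZCV=0011
4: ✓ ADDLT  r2←0xd0
5: ✓ MOVHI  r2←0xaa
6: ✓ CMP  NZCV=0010
7: ✓ MOVHI  r3←0x56
8: · MOVLE
9: ✓ MOVGT  r1←0xfd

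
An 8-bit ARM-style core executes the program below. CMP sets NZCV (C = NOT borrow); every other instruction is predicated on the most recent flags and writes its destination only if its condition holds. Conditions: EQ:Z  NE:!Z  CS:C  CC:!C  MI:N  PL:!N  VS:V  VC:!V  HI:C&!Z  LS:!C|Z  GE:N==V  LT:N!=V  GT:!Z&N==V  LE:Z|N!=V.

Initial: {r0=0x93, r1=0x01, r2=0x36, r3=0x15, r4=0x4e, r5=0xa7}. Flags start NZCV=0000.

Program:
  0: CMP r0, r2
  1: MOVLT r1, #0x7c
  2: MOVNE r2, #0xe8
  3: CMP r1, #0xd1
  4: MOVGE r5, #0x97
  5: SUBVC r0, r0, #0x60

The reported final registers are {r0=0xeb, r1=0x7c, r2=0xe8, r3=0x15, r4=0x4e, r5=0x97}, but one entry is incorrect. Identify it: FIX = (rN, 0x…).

[0] flags=0011 → (cmp)
[1] flags=0011 LT?T → r1=0x7c
[2] flags=0011 NE?T → r2=0xe8
[3] flags=1001 → (cmp)
[4] flags=1001 GE?T → r5=0x97
[5] flags=1001 VC?F → skip

FIX = (r0, 0x93)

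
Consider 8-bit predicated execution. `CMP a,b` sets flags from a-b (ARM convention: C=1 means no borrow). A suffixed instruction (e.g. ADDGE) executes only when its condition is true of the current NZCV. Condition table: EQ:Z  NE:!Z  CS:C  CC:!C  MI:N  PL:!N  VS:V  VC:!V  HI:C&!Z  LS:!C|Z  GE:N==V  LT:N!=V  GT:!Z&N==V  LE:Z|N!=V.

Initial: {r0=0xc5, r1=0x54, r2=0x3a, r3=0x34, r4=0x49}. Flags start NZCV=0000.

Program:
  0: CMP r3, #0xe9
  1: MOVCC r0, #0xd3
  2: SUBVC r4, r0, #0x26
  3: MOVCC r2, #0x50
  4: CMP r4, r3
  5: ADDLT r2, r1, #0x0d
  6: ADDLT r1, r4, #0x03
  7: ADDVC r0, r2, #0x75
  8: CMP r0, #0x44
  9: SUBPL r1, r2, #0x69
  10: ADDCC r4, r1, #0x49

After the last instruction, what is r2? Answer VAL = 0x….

[0] flags=0000 → (cmp)
[1] flags=0000 CC?T → r0=0xd3
[2] flags=0000 VC?T → r4=0xad
[3] flags=0000 CC?T → r2=0x50
[4] flags=0011 → (cmp)
[5] flags=0011 LT?T → r2=0x61
[6] flags=0011 LT?T → r1=0xb0
[7] flags=0011 VC?F → skip
[8] flags=1010 → (cmp)
[9] flags=1010 PL?F → skip
[10] flags=1010 CC?F → skip

VAL = 0x61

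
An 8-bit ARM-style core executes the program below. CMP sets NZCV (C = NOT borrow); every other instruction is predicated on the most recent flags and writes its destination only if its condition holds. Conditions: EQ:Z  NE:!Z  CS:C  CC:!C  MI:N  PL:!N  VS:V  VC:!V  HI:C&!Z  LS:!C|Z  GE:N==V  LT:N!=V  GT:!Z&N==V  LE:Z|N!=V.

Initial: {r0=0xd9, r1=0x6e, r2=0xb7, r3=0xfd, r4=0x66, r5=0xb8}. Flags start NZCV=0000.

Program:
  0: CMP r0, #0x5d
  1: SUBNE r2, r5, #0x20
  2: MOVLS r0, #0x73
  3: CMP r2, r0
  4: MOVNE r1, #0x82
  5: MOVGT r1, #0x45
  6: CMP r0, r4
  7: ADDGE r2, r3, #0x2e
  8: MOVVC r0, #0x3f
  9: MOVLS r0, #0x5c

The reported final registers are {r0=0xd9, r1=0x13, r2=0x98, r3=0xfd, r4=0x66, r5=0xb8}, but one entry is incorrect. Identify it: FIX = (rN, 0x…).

FIX = (r1, 0x82)

0: ✓ CMP  NZCV=0011
1: ✓ SUBNE  r2←0x98
2: · MOVLS
3: ✓ CMP  NZCV=1000
4: ✓ MOVNE  r1←0x82
5: · MOVGT
6: ✓ CMP  NZCV=0011
7: · ADDGE
8: · MOVVC
9: · MOVLS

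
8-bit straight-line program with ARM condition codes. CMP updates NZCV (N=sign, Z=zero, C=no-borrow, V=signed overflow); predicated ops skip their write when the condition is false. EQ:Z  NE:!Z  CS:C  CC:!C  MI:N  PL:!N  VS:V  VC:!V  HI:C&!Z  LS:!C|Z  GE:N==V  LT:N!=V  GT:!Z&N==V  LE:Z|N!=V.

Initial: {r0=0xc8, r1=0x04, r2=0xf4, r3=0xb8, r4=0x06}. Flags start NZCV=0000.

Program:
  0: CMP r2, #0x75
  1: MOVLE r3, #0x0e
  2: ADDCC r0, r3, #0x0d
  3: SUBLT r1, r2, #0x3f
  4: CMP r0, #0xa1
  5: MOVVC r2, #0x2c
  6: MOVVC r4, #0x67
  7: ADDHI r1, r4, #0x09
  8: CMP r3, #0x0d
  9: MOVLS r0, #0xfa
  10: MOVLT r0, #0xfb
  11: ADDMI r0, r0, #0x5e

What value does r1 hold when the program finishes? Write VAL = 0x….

0: ✓ CMP  NZCV=0011
1: ✓ MOVLE  r3←0x0e
2: · ADDCC
3: ✓ SUBLT  r1←0xb5
4: ✓ CMP  NZCV=0010
5: ✓ MOVVC  r2←0x2c
6: ✓ MOVVC  r4←0x67
7: ✓ ADDHI  r1←0x70
8: ✓ CMP  NZCV=0010
9: · MOVLS
10: · MOVLT
11: · ADDMI

VAL = 0x70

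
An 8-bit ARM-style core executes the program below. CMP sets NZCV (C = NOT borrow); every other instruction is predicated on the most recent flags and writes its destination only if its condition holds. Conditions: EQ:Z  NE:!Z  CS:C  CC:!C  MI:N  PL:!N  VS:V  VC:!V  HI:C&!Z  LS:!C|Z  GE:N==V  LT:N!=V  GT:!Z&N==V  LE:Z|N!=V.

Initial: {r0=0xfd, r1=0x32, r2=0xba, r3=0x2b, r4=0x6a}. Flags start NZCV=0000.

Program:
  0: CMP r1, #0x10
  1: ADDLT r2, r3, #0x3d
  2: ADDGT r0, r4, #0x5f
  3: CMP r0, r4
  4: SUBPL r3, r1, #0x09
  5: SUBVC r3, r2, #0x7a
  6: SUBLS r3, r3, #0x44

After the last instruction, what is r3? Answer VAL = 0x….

VAL = 0x29

0: ✓ CMP  NZCV=0010
1: · ADDLT
2: ✓ ADDGT  r0←0xc9
3: ✓ CMP  NZCV=0011
4: ✓ SUBPL  r3←0x29
5: · SUBVC
6: · SUBLS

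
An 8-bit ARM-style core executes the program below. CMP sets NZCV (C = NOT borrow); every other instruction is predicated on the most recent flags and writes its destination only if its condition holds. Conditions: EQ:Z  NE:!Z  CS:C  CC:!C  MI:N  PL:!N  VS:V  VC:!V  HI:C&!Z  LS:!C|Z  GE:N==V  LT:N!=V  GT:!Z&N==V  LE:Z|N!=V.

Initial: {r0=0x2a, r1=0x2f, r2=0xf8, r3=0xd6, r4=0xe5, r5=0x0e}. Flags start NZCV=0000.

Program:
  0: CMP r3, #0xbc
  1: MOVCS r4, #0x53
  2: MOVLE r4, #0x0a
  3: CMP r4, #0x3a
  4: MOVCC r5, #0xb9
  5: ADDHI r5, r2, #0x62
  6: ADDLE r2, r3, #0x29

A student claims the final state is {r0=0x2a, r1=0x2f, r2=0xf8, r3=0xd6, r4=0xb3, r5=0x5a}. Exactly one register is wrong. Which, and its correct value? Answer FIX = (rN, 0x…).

FIX = (r4, 0x53)

0: ✓ CMP  NZCV=0010
1: ✓ MOVCS  r4←0x53
2: · MOVLE
3: ✓ CMP  NZCV=0010
4: · MOVCC
5: ✓ ADDHI  r5←0x5a
6: · ADDLE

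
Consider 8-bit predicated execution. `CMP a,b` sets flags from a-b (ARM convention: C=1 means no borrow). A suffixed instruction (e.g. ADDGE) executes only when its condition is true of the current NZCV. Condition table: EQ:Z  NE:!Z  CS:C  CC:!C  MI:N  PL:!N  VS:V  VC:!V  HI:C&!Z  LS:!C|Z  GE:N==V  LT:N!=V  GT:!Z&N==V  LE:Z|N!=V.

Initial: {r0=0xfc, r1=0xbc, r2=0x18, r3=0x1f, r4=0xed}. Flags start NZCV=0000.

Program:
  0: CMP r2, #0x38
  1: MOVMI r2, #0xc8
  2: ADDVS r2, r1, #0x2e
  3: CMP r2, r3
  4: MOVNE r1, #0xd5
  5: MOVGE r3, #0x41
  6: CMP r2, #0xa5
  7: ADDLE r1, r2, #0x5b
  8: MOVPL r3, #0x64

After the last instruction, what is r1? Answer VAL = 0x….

0: ✓ CMP  NZCV=1000
1: ✓ MOVMI  r2←0xc8
2: · ADDVS
3: ✓ CMP  NZCV=1010
4: ✓ MOVNE  r1←0xd5
5: · MOVGE
6: ✓ CMP  NZCV=0010
7: · ADDLE
8: ✓ MOVPL  r3←0x64

VAL = 0xd5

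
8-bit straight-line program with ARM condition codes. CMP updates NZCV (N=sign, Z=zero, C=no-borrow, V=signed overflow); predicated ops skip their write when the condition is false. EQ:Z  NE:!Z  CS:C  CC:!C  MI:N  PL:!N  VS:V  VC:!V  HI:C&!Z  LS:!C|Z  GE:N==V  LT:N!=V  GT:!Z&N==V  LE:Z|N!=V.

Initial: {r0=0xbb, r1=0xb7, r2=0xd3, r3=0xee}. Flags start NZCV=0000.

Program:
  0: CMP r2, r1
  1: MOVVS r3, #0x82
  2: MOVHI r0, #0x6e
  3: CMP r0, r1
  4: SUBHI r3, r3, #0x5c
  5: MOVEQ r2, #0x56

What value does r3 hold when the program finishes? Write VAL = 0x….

0: ✓ CMP  NZCV=0010
1: · MOVVS
2: ✓ MOVHI  r0←0x6e
3: ✓ CMP  NZCV=1001
4: · SUBHI
5: · MOVEQ

VAL = 0xee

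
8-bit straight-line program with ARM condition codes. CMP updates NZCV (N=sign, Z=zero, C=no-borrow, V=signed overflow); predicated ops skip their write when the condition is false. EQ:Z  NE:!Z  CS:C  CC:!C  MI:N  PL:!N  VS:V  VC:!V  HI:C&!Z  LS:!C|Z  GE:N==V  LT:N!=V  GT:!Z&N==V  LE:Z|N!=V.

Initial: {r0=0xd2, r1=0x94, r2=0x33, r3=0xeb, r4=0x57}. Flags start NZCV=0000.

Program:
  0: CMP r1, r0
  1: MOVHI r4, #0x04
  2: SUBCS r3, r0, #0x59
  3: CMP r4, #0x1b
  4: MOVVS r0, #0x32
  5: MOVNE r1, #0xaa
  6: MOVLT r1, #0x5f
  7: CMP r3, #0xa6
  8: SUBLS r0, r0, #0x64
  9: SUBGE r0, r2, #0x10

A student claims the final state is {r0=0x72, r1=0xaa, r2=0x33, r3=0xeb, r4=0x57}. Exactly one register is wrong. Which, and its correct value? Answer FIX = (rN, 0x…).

FIX = (r0, 0x23)

[0] flags=1000 → (cmp)
[1] flags=1000 HI?F → skip
[2] flags=1000 CS?F → skip
[3] flags=0010 → (cmp)
[4] flags=0010 VS?F → skip
[5] flags=0010 NE?T → r1=0xaa
[6] flags=0010 LT?F → skip
[7] flags=0010 → (cmp)
[8] flags=0010 LS?F → skip
[9] flags=0010 GE?T → r0=0x23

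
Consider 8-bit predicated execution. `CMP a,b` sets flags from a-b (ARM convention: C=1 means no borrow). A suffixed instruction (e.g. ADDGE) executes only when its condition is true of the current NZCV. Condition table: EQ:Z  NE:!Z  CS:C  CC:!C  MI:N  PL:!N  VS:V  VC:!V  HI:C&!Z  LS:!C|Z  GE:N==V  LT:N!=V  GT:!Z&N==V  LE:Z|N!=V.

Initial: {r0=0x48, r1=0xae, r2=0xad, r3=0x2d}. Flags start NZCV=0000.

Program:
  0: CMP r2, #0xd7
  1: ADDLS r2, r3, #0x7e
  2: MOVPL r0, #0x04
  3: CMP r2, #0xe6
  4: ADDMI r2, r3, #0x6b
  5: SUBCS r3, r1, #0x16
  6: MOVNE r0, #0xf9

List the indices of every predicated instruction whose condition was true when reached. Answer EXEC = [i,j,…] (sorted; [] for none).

0: ✓ CMP  NZCV=1000
1: ✓ ADDLS  r2←0xab
2: · MOVPL
3: ✓ CMP  NZCV=1000
4: ✓ ADDMI  r2←0x98
5: · SUBCS
6: ✓ MOVNE  r0←0xf9

EXEC = [1,4,6]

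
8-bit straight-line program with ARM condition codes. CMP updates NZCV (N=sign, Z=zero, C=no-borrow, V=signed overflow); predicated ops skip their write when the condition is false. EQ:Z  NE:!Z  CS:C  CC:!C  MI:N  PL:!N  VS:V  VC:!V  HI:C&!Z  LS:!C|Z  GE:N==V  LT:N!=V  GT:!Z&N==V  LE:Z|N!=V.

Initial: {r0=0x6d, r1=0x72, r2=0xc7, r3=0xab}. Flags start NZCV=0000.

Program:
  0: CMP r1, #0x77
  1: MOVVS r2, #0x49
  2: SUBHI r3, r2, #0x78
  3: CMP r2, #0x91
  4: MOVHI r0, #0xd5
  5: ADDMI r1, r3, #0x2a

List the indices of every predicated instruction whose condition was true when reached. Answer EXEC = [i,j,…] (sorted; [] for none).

EXEC = [4]

[0] flags=1000 → (cmp)
[1] flags=1000 VS?F → skip
[2] flags=1000 HI?F → skip
[3] flags=0010 → (cmp)
[4] flags=0010 HI?T → r0=0xd5
[5] flags=0010 MI?F → skip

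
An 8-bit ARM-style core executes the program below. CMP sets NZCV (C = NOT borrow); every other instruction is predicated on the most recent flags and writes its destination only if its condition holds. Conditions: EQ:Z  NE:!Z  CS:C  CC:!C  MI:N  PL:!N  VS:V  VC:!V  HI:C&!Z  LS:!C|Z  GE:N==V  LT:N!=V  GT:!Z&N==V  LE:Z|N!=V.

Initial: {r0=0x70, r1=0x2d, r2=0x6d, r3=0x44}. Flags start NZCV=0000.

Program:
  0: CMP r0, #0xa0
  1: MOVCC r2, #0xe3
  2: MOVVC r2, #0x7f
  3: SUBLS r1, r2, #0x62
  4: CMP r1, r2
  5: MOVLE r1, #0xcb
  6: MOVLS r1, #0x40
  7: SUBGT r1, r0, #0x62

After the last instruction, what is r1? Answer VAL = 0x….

VAL = 0x40

0: ✓ CMP  NZCV=1001
1: ✓ MOVCC  r2←0xe3
2: · MOVVC
3: ✓ SUBLS  r1←0x81
4: ✓ CMP  NZCV=1000
5: ✓ MOVLE  r1←0xcb
6: ✓ MOVLS  r1←0x40
7: · SUBGT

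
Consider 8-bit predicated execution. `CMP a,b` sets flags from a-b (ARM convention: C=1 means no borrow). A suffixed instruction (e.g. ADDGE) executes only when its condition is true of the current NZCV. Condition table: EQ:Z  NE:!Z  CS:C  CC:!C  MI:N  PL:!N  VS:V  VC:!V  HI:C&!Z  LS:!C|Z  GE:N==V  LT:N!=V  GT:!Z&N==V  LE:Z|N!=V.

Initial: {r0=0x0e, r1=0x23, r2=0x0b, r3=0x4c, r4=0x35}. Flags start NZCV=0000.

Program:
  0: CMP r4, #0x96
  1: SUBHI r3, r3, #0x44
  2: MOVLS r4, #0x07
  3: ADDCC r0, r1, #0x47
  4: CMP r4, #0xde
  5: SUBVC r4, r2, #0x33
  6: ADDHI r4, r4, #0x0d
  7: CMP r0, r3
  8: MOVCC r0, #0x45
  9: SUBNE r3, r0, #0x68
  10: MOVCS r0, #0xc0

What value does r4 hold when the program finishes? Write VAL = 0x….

0: ✓ CMP  NZCV=1001
1: · SUBHI
2: ✓ MOVLS  r4←0x07
3: ✓ ADDCC  r0←0x6a
4: ✓ CMP  NZCV=0000
5: ✓ SUBVC  r4←0xd8
6: · ADDHI
7: ✓ CMP  NZCV=0010
8: · MOVCC
9: ✓ SUBNE  r3←0x02
10: ✓ MOVCS  r0←0xc0

VAL = 0xd8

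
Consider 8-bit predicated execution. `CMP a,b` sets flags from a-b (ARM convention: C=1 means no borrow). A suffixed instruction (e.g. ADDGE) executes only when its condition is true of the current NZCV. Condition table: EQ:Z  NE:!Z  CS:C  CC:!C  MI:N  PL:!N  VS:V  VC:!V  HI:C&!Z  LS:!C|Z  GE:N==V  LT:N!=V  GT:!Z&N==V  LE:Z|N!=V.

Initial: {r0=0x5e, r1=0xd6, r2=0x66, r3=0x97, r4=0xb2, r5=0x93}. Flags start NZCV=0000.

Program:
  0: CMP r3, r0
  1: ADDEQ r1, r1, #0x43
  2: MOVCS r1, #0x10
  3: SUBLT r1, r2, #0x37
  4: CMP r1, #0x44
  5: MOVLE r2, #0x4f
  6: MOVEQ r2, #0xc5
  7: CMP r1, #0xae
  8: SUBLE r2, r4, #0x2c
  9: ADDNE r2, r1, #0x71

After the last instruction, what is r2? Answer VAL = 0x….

[0] flags=0011 → (cmp)
[1] flags=0011 EQ?F → skip
[2] flags=0011 CS?T → r1=0x10
[3] flags=0011 LT?T → r1=0x2f
[4] flags=1000 → (cmp)
[5] flags=1000 LE?T → r2=0x4f
[6] flags=1000 EQ?F → skip
[7] flags=1001 → (cmp)
[8] flags=1001 LE?F → skip
[9] flags=1001 NE?T → r2=0xa0

VAL = 0xa0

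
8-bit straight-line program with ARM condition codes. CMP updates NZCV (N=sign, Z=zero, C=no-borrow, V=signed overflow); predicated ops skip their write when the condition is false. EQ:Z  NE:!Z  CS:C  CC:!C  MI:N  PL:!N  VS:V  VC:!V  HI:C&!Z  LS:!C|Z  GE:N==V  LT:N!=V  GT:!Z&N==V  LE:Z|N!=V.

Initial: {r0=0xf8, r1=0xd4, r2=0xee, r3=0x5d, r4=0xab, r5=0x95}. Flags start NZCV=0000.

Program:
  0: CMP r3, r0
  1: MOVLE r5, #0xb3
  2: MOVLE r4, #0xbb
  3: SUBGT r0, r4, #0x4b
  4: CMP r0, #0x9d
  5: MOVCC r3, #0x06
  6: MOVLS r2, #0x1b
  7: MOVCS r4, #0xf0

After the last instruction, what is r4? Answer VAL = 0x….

VAL = 0xab

[0] flags=0000 → (cmp)
[1] flags=0000 LE?F → skip
[2] flags=0000 LE?F → skip
[3] flags=0000 GT?T → r0=0x60
[4] flags=1001 → (cmp)
[5] flags=1001 CC?T → r3=0x06
[6] flags=1001 LS?T → r2=0x1b
[7] flags=1001 CS?F → skip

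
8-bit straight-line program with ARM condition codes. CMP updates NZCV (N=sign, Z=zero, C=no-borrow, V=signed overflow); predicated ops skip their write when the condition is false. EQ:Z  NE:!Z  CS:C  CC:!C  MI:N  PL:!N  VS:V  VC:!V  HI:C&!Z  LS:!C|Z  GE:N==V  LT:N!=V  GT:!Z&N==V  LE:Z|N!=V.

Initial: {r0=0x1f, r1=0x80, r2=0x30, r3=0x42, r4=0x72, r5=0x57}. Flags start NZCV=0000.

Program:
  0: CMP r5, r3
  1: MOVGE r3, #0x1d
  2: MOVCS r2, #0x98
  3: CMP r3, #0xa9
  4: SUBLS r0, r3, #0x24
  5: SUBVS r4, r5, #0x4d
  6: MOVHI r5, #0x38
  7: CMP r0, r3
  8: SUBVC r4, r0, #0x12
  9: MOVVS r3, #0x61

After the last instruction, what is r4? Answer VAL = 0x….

0: ✓ CMP  NZCV=0010
1: ✓ MOVGE  r3←0x1d
2: ✓ MOVCS  r2←0x98
3: ✓ CMP  NZCV=0000
4: ✓ SUBLS  r0←0xf9
5: · SUBVS
6: · MOVHI
7: ✓ CMP  NZCV=1010
8: ✓ SUBVC  r4←0xe7
9: · MOVVS

VAL = 0xe7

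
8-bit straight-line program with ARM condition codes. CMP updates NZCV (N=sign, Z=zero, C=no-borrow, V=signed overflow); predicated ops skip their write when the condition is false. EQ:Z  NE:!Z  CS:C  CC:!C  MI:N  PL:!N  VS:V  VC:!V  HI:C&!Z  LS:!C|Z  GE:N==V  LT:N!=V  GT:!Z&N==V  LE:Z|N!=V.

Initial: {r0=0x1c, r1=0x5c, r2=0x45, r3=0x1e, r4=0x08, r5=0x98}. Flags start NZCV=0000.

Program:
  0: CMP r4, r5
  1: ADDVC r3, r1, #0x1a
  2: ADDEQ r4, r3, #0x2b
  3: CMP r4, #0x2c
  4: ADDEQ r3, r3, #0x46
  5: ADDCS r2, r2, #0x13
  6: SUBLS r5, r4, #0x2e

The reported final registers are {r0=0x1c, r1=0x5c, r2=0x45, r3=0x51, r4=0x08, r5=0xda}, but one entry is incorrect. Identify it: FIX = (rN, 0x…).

0: ✓ CMP  NZCV=0000
1: ✓ ADDVC  r3←0x76
2: · ADDEQ
3: ✓ CMP  NZCV=1000
4: · ADDEQ
5: · ADDCS
6: ✓ SUBLS  r5←0xda

FIX = (r3, 0x76)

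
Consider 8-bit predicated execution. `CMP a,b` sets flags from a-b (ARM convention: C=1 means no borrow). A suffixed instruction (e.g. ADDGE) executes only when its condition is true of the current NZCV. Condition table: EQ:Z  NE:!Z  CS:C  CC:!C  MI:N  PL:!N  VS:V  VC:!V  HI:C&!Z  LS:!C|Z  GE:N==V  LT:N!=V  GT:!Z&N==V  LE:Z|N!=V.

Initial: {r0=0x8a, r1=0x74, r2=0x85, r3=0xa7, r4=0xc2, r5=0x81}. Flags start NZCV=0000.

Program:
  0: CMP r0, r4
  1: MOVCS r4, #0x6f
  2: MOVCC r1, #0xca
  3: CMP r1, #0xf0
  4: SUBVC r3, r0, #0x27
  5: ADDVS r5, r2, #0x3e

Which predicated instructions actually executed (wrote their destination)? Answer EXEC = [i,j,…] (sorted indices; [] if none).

0: ✓ CMP  NZCV=1000
1: · MOVCS
2: ✓ MOVCC  r1←0xca
3: ✓ CMP  NZCV=1000
4: ✓ SUBVC  r3←0x63
5: · ADDVS

EXEC = [2,4]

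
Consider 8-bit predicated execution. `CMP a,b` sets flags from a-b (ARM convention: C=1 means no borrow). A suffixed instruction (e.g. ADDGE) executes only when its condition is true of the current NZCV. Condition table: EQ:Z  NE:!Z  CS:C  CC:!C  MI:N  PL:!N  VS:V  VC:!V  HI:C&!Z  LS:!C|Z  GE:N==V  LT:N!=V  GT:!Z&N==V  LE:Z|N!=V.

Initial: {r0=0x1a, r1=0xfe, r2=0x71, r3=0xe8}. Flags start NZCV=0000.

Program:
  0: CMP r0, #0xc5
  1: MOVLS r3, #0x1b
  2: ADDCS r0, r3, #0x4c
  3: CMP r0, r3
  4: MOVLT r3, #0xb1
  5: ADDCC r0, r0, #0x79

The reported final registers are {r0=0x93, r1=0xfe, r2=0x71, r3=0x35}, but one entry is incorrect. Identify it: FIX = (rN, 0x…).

0: ✓ CMP  NZCV=0000
1: ✓ MOVLS  r3←0x1b
2: · ADDCS
3: ✓ CMP  NZCV=1000
4: ✓ MOVLT  r3←0xb1
5: ✓ ADDCC  r0←0x93

FIX = (r3, 0xb1)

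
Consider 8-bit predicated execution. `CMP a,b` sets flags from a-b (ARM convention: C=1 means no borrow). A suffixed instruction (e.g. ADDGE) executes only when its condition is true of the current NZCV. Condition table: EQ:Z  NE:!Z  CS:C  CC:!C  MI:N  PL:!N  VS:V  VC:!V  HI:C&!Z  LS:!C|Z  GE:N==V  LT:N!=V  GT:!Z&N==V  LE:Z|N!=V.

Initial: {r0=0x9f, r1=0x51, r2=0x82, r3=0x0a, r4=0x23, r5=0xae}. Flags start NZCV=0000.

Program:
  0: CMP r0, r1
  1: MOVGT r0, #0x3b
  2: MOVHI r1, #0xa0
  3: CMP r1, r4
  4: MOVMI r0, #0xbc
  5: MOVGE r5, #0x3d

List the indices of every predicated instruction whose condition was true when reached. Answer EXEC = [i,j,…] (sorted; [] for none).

EXEC = [2]

[0] flags=0011 → (cmp)
[1] flags=0011 GT?F → skip
[2] flags=0011 HI?T → r1=0xa0
[3] flags=0011 → (cmp)
[4] flags=0011 MI?F → skip
[5] flags=0011 GE?F → skip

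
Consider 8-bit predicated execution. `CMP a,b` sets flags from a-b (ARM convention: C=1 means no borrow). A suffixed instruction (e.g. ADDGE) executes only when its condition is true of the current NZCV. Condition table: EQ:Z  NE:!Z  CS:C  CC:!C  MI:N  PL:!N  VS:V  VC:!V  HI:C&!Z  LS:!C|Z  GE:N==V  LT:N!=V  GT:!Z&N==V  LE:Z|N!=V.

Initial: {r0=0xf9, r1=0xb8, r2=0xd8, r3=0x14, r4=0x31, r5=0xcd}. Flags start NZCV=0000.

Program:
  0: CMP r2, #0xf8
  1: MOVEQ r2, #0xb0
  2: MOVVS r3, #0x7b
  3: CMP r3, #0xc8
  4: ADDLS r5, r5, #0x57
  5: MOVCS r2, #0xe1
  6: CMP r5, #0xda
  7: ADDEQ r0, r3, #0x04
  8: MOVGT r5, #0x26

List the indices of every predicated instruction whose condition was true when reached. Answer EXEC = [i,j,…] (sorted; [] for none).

EXEC = [4,8]

[0] flags=1000 → (cmp)
[1] flags=1000 EQ?F → skip
[2] flags=1000 VS?F → skip
[3] flags=0000 → (cmp)
[4] flags=0000 LS?T → r5=0x24
[5] flags=0000 CS?F → skip
[6] flags=0000 → (cmp)
[7] flags=0000 EQ?F → skip
[8] flags=0000 GT?T → r5=0x26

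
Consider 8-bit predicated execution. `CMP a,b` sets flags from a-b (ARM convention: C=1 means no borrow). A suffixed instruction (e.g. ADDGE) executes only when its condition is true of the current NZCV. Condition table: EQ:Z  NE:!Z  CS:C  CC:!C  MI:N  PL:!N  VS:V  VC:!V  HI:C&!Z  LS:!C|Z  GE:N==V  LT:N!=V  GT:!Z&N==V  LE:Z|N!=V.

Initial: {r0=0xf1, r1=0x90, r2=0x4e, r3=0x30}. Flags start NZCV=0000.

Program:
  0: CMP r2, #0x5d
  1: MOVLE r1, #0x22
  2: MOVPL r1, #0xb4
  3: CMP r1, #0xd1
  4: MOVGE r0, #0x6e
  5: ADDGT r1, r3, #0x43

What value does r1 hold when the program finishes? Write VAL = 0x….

0: ✓ CMP  NZCV=1000
1: ✓ MOVLE  r1←0x22
2: · MOVPL
3: ✓ CMP  NZCV=0000
4: ✓ MOVGE  r0←0x6e
5: ✓ ADDGT  r1←0x73

VAL = 0x73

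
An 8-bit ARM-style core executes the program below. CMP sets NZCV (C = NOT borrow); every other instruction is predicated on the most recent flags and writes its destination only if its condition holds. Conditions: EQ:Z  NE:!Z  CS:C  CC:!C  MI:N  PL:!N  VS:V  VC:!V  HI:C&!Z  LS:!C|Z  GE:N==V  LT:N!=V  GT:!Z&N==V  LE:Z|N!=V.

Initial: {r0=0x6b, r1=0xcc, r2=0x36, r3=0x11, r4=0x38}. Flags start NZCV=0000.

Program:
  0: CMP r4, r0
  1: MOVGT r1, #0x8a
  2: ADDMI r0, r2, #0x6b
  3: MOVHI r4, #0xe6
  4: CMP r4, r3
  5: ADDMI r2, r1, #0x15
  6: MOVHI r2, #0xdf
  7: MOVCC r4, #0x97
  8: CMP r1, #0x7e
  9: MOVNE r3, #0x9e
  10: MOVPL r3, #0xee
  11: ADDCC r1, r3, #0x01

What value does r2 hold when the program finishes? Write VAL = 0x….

VAL = 0xdf

[0] flags=1000 → (cmp)
[1] flags=1000 GT?F → skip
[2] flags=1000 MI?T → r0=0xa1
[3] flags=1000 HI?F → skip
[4] flags=0010 → (cmp)
[5] flags=0010 MI?F → skip
[6] flags=0010 HI?T → r2=0xdf
[7] flags=0010 CC?F → skip
[8] flags=0011 → (cmp)
[9] flags=0011 NE?T → r3=0x9e
[10] flags=0011 PL?T → r3=0xee
[11] flags=0011 CC?F → skip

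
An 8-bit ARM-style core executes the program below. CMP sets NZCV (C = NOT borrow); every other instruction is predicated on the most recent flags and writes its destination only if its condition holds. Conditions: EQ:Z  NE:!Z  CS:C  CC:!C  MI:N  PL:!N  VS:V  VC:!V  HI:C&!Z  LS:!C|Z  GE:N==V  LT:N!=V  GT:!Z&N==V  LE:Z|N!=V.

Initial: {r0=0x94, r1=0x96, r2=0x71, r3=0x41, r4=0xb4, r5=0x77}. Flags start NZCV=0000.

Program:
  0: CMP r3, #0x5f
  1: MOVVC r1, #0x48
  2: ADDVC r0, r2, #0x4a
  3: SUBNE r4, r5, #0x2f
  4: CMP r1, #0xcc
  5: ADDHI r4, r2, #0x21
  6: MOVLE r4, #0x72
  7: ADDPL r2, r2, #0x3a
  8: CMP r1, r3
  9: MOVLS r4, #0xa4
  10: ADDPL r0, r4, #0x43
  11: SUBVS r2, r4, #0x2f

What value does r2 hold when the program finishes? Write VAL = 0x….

[0] flags=1000 → (cmp)
[1] flags=1000 VC?T → r1=0x48
[2] flags=1000 VC?T → r0=0xbb
[3] flags=1000 NE?T → r4=0x48
[4] flags=0000 → (cmp)
[5] flags=0000 HI?F → skip
[6] flags=0000 LE?F → skip
[7] flags=0000 PL?T → r2=0xab
[8] flags=0010 → (cmp)
[9] flags=0010 LS?F → skip
[10] flags=0010 PL?T → r0=0x8b
[11] flags=0010 VS?F → skip

VAL = 0xab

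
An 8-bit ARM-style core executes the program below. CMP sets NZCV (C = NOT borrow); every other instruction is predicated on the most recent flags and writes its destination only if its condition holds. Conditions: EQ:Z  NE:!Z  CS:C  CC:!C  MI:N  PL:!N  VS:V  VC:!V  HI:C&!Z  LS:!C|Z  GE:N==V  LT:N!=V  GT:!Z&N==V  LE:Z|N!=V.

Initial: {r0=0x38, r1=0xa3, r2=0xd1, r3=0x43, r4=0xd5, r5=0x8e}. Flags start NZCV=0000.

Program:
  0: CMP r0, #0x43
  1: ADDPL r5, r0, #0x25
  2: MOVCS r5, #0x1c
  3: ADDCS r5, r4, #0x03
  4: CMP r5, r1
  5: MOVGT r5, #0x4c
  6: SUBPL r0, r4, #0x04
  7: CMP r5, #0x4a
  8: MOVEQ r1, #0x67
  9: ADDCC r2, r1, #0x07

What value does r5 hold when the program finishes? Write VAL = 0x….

[0] flags=1000 → (cmp)
[1] flags=1000 PL?F → skip
[2] flags=1000 CS?F → skip
[3] flags=1000 CS?F → skip
[4] flags=1000 → (cmp)
[5] flags=1000 GT?F → skip
[6] flags=1000 PL?F → skip
[7] flags=0011 → (cmp)
[8] flags=0011 EQ?F → skip
[9] flags=0011 CC?F → skip

VAL = 0x8e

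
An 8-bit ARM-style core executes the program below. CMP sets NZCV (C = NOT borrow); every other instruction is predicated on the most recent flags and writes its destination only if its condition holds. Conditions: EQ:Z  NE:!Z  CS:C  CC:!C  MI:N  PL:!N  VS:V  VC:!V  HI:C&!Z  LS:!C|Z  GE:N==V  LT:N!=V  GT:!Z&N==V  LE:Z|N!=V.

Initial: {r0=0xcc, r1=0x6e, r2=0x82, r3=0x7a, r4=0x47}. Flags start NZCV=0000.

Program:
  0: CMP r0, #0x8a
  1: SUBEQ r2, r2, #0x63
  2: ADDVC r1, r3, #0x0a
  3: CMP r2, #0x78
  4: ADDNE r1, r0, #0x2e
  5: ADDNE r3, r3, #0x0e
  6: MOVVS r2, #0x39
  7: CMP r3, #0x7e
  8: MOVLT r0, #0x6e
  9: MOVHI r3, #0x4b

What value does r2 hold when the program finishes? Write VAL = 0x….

[0] flags=0010 → (cmp)
[1] flags=0010 EQ?F → skip
[2] flags=0010 VC?T → r1=0x84
[3] flags=0011 → (cmp)
[4] flags=0011 NE?T → r1=0xfa
[5] flags=0011 NE?T → r3=0x88
[6] flags=0011 VS?T → r2=0x39
[7] flags=0011 → (cmp)
[8] flags=0011 LT?T → r0=0x6e
[9] flags=0011 HI?T → r3=0x4b

VAL = 0x39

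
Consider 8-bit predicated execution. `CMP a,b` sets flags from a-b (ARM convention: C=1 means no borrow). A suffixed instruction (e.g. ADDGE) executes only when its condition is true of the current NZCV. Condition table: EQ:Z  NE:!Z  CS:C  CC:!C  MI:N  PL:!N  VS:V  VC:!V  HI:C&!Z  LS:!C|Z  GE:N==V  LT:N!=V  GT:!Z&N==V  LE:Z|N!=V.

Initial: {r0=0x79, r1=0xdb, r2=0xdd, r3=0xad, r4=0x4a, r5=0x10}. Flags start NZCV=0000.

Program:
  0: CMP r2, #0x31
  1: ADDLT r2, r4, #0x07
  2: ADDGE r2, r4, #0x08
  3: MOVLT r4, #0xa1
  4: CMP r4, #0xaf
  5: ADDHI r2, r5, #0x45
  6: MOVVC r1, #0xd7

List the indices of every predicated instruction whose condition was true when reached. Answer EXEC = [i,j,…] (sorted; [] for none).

EXEC = [1,3,6]

0: ✓ CMP  NZCV=1010
1: ✓ ADDLT  r2←0x51
2: · ADDGE
3: ✓ MOVLT  r4←0xa1
4: ✓ CMP  NZCV=1000
5: · ADDHI
6: ✓ MOVVC  r1←0xd7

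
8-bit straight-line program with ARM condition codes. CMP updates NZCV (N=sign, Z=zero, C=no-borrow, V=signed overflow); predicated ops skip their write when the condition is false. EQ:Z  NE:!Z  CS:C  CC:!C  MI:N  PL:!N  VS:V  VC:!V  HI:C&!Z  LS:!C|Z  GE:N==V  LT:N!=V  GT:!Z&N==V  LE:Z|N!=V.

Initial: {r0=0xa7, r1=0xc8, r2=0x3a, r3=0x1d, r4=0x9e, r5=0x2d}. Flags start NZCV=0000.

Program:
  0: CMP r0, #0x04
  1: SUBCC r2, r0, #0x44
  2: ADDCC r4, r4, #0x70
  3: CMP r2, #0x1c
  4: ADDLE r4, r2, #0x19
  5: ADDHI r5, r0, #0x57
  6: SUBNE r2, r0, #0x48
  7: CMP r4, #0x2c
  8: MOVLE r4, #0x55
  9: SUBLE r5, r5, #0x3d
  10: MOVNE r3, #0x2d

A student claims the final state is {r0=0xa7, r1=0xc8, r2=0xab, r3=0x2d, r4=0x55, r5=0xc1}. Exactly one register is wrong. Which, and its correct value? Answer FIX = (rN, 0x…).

0: ✓ CMP  NZCV=1010
1: · SUBCC
2: · ADDCC
3: ✓ CMP  NZCV=0010
4: · ADDLE
5: ✓ ADDHI  r5←0xfe
6: ✓ SUBNE  r2←0x5f
7: ✓ CMP  NZCV=0011
8: ✓ MOVLE  r4←0x55
9: ✓ SUBLE  r5←0xc1
10: ✓ MOVNE  r3←0x2d

FIX = (r2, 0x5f)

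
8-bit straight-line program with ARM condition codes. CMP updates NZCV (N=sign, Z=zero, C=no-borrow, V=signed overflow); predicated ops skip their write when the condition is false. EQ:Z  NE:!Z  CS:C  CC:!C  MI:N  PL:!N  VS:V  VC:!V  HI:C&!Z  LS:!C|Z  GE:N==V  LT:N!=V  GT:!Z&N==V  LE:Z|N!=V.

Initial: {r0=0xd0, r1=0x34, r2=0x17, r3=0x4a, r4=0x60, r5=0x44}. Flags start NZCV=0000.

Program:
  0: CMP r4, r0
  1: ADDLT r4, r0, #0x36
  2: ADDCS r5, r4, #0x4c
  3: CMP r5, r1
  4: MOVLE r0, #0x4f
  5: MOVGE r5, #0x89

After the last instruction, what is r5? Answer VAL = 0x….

VAL = 0x89

0: ✓ CMP  NZCV=1001
1: · ADDLT
2: · ADDCS
3: ✓ CMP  NZCV=0010
4: · MOVLE
5: ✓ MOVGE  r5←0x89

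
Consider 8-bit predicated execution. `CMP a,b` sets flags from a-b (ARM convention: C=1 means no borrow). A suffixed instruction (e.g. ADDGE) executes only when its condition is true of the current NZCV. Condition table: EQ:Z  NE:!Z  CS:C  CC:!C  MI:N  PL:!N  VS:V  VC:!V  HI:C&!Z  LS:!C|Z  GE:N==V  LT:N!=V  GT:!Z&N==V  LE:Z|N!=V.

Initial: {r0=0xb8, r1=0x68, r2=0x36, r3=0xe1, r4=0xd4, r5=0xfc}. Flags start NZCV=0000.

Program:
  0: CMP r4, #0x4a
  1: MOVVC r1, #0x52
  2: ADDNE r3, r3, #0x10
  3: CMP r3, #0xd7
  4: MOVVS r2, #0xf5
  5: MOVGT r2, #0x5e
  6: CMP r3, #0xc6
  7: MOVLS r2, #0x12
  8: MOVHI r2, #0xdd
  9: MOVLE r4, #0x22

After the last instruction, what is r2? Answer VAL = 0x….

VAL = 0xdd

0: ✓ CMP  NZCV=1010
1: ✓ MOVVC  r1←0x52
2: ✓ ADDNE  r3←0xf1
3: ✓ CMP  NZCV=0010
4: · MOVVS
5: ✓ MOVGT  r2←0x5e
6: ✓ CMP  NZCV=0010
7: · MOVLS
8: ✓ MOVHI  r2←0xdd
9: · MOVLE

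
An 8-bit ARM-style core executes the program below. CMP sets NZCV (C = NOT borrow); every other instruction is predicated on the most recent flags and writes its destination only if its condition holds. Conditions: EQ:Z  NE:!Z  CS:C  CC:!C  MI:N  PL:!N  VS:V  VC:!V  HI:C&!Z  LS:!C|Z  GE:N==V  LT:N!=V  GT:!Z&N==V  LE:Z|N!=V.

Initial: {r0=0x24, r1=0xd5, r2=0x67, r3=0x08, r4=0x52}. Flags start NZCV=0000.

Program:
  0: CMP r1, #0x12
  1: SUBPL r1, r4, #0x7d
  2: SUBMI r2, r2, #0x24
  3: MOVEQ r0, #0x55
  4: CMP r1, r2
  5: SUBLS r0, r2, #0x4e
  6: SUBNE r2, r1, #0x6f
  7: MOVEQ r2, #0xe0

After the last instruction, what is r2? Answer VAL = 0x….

[0] flags=1010 → (cmp)
[1] flags=1010 PL?F → skip
[2] flags=1010 MI?T → r2=0x43
[3] flags=1010 EQ?F → skip
[4] flags=1010 → (cmp)
[5] flags=1010 LS?F → skip
[6] flags=1010 NE?T → r2=0x66
[7] flags=1010 EQ?F → skip

VAL = 0x66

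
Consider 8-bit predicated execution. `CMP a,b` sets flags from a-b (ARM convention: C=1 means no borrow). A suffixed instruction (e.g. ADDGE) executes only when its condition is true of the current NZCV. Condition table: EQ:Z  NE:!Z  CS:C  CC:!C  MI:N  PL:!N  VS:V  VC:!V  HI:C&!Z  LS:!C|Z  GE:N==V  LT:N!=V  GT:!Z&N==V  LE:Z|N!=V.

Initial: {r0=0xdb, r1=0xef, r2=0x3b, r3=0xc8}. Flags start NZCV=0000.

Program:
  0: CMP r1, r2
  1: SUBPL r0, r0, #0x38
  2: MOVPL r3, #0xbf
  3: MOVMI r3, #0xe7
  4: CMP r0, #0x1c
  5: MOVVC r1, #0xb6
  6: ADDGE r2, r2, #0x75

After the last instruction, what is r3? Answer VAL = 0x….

[0] flags=1010 → (cmp)
[1] flags=1010 PL?F → skip
[2] flags=1010 PL?F → skip
[3] flags=1010 MI?T → r3=0xe7
[4] flags=1010 → (cmp)
[5] flags=1010 VC?T → r1=0xb6
[6] flags=1010 GE?F → skip

VAL = 0xe7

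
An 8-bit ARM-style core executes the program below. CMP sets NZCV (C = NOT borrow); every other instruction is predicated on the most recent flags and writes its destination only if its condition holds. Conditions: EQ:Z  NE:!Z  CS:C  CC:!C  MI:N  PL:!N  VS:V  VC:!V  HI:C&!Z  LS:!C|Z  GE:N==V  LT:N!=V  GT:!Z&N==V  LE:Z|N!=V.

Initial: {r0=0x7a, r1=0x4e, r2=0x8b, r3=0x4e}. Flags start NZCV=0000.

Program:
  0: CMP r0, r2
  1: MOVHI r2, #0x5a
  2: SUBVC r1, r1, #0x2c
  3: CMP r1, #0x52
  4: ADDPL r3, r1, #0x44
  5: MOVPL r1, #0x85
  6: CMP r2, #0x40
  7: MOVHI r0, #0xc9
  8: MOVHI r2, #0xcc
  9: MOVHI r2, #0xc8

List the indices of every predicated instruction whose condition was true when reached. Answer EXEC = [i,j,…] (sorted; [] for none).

[0] flags=1001 → (cmp)
[1] flags=1001 HI?F → skip
[2] flags=1001 VC?F → skip
[3] flags=1000 → (cmp)
[4] flags=1000 PL?F → skip
[5] flags=1000 PL?F → skip
[6] flags=0011 → (cmp)
[7] flags=0011 HI?T → r0=0xc9
[8] flags=0011 HI?T → r2=0xcc
[9] flags=0011 HI?T → r2=0xc8

EXEC = [7,8,9]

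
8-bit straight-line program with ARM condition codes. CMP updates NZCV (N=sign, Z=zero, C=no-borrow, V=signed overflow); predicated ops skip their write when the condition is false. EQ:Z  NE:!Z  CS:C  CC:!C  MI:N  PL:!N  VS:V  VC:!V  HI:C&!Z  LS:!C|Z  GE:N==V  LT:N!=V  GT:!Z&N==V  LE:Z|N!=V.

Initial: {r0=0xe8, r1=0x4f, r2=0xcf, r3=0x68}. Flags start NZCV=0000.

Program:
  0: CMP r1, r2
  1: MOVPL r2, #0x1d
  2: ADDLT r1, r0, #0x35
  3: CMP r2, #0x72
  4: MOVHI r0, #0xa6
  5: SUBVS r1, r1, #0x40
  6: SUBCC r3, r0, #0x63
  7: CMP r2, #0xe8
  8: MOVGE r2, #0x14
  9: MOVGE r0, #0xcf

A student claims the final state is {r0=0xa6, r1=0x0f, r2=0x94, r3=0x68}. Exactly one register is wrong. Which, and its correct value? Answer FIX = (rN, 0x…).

0: ✓ CMP  NZCV=1001
1: · MOVPL
2: · ADDLT
3: ✓ CMP  NZCV=0011
4: ✓ MOVHI  r0←0xa6
5: ✓ SUBVS  r1←0x0f
6: · SUBCC
7: ✓ CMP  NZCV=1000
8: · MOVGE
9: · MOVGE

FIX = (r2, 0xcf)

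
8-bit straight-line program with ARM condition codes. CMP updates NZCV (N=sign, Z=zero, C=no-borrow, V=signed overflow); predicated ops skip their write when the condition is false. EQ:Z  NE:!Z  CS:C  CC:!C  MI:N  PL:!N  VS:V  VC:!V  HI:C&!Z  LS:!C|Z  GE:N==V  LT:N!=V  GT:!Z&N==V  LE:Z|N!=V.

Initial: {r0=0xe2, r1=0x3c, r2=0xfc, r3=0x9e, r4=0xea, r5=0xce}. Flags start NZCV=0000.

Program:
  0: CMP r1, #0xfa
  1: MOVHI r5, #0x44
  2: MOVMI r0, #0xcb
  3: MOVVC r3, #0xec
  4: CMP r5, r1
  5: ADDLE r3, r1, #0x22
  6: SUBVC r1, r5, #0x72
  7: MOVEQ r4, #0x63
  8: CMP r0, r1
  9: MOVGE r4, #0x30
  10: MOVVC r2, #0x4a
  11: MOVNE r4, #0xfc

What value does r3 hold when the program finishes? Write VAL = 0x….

VAL = 0x5e

0: ✓ CMP  NZCV=0000
1: · MOVHI
2: · MOVMI
3: ✓ MOVVC  r3←0xec
4: ✓ CMP  NZCV=1010
5: ✓ ADDLE  r3←0x5e
6: ✓ SUBVC  r1←0x5c
7: · MOVEQ
8: ✓ CMP  NZCV=1010
9: · MOVGE
10: ✓ MOVVC  r2←0x4a
11: ✓ MOVNE  r4←0xfc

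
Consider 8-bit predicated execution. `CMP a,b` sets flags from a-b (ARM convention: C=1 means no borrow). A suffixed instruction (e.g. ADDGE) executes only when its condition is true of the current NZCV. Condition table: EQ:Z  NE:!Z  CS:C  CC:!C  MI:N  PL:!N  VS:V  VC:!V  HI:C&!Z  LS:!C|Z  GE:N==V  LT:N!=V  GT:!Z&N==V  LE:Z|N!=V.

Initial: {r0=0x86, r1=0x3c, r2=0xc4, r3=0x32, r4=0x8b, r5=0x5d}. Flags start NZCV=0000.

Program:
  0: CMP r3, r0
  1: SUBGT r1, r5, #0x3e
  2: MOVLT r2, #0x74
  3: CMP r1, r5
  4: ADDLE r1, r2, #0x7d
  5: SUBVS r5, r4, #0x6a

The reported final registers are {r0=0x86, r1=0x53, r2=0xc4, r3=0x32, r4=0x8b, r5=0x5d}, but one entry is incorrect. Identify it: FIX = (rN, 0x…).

[0] flags=1001 → (cmp)
[1] flags=1001 GT?T → r1=0x1f
[2] flags=1001 LT?F → skip
[3] flags=1000 → (cmp)
[4] flags=1000 LE?T → r1=0x41
[5] flags=1000 VS?F → skip

FIX = (r1, 0x41)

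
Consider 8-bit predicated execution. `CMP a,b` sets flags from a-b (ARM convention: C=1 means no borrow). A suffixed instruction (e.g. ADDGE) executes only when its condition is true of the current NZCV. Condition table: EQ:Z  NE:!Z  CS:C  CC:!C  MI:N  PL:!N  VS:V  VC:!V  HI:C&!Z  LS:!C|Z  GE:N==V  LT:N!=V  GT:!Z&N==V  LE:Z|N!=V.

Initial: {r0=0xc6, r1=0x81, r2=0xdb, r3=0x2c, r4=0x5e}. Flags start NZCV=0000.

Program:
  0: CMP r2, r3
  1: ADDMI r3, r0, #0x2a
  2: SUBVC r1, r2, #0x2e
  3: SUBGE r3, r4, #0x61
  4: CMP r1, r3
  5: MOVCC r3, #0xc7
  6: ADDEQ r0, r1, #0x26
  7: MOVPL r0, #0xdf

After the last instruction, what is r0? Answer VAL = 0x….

VAL = 0xc6

0: ✓ CMP  NZCV=1010
1: ✓ ADDMI  r3←0xf0
2: ✓ SUBVC  r1←0xad
3: · SUBGE
4: ✓ CMP  NZCV=1000
5: ✓ MOVCC  r3←0xc7
6: · ADDEQ
7: · MOVPL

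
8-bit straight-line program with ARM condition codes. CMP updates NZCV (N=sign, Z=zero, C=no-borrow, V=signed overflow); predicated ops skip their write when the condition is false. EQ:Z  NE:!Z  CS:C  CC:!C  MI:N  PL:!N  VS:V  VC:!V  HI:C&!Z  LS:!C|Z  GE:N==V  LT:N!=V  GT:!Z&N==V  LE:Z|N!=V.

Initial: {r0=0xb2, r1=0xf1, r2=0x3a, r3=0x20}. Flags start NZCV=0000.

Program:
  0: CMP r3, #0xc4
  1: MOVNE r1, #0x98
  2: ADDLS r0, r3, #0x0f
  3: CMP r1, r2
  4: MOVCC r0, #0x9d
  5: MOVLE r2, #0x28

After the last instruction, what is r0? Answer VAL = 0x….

[0] flags=0000 → (cmp)
[1] flags=0000 NE?T → r1=0x98
[2] flags=0000 LS?T → r0=0x2f
[3] flags=0011 → (cmp)
[4] flags=0011 CC?F → skip
[5] flags=0011 LE?T → r2=0x28

VAL = 0x2f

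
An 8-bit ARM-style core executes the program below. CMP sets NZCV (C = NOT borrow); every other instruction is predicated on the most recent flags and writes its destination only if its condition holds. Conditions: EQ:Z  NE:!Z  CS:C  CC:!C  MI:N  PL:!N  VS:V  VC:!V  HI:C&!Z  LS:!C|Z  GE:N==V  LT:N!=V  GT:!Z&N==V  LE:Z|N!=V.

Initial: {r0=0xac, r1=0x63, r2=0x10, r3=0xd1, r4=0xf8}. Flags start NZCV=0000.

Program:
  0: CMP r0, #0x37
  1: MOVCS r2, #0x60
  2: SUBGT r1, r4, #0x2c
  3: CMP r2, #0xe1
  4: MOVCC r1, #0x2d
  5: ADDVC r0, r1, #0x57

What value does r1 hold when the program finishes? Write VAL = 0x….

[0] flags=0011 → (cmp)
[1] flags=0011 CS?T → r2=0x60
[2] flags=0011 GT?F → skip
[3] flags=0000 → (cmp)
[4] flags=0000 CC?T → r1=0x2d
[5] flags=0000 VC?T → r0=0x84

VAL = 0x2d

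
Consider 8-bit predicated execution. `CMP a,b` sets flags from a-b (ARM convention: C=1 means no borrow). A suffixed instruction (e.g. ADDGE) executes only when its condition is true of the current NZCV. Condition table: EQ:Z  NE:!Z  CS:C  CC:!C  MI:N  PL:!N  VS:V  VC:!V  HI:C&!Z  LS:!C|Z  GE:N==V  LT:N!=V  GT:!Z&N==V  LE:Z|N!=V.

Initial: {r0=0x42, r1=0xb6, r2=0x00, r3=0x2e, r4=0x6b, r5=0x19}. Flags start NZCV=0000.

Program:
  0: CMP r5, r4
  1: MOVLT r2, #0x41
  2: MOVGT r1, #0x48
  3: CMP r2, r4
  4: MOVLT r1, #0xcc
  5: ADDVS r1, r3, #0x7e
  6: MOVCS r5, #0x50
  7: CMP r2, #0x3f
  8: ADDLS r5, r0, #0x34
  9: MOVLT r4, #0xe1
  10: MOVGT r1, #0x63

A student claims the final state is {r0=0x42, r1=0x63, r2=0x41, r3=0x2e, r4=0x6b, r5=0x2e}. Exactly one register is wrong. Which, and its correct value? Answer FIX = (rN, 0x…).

FIX = (r5, 0x19)

0: ✓ CMP  NZCV=1000
1: ✓ MOVLT  r2←0x41
2: · MOVGT
3: ✓ CMP  NZCV=1000
4: ✓ MOVLT  r1←0xcc
5: · ADDVS
6: · MOVCS
7: ✓ CMP  NZCV=0010
8: · ADDLS
9: · MOVLT
10: ✓ MOVGT  r1←0x63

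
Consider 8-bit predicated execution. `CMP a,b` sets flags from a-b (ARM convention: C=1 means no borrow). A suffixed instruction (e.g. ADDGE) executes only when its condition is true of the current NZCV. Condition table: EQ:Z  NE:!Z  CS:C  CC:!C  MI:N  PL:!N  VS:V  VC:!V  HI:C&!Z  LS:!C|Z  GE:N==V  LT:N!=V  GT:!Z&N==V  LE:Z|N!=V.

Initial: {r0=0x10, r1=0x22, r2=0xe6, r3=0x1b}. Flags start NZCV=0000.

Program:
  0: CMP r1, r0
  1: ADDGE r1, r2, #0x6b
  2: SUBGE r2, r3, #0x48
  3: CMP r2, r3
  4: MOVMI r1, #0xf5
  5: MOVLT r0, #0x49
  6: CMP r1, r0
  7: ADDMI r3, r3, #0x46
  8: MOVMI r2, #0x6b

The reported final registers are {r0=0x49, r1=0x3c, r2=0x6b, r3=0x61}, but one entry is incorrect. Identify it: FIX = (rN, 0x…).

[0] flags=0010 → (cmp)
[1] flags=0010 GE?T → r1=0x51
[2] flags=0010 GE?T → r2=0xd3
[3] flags=1010 → (cmp)
[4] flags=1010 MI?T → r1=0xf5
[5] flags=1010 LT?T → r0=0x49
[6] flags=1010 → (cmp)
[7] flags=1010 MI?T → r3=0x61
[8] flags=1010 MI?T → r2=0x6b

FIX = (r1, 0xf5)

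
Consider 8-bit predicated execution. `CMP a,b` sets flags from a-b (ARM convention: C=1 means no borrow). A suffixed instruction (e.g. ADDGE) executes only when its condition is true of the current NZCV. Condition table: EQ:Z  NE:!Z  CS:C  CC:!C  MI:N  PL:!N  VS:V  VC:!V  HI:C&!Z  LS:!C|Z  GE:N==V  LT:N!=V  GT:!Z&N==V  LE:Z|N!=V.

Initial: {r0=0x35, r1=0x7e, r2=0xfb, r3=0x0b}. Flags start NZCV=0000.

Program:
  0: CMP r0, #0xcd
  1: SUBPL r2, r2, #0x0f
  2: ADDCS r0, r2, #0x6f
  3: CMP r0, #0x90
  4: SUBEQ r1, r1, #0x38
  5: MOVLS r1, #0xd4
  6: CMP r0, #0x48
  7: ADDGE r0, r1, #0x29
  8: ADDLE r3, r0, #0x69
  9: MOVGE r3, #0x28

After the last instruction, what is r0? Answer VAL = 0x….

0: ✓ CMP  NZCV=0000
1: ✓ SUBPL  r2←0xec
2: · ADDCS
3: ✓ CMP  NZCV=1001
4: · SUBEQ
5: ✓ MOVLS  r1←0xd4
6: ✓ CMP  NZCV=1000
7: · ADDGE
8: ✓ ADDLE  r3←0x9e
9: · MOVGE

VAL = 0x35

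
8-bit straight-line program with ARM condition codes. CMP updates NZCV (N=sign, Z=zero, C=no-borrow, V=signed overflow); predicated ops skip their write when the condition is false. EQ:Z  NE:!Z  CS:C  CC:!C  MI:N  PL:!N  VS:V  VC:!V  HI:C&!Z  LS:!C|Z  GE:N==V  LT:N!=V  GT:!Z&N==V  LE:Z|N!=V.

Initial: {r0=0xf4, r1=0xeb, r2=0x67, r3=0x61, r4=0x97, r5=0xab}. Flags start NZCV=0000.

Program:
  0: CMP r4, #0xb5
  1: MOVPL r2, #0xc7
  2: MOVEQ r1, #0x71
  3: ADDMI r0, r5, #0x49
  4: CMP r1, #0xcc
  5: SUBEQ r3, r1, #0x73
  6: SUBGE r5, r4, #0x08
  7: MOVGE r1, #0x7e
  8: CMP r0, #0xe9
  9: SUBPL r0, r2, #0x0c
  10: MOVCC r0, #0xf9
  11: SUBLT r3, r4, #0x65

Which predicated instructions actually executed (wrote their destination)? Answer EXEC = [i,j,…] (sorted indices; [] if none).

0: ✓ CMP  NZCV=1000
1: · MOVPL
2: · MOVEQ
3: ✓ ADDMI  r0←0xf4
4: ✓ CMP  NZCV=0010
5: · SUBEQ
6: ✓ SUBGE  r5←0x8f
7: ✓ MOVGE  r1←0x7e
8: ✓ CMP  NZCV=0010
9: ✓ SUBPL  r0←0x5b
10: · MOVCC
11: · SUBLT

EXEC = [3,6,7,9]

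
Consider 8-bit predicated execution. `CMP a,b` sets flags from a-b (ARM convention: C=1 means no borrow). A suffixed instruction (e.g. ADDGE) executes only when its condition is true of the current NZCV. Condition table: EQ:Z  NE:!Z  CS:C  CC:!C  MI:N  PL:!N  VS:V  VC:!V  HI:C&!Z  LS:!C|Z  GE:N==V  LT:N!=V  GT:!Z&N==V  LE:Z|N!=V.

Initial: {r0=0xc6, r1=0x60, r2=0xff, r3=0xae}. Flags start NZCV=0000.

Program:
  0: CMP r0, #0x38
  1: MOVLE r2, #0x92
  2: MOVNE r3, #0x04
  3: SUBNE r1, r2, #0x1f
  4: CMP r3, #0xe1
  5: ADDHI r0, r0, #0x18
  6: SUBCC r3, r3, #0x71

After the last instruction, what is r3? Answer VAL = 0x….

VAL = 0x93

0: ✓ CMP  NZCV=1010
1: ✓ MOVLE  r2←0x92
2: ✓ MOVNE  r3←0x04
3: ✓ SUBNE  r1←0x73
4: ✓ CMP  NZCV=0000
5: · ADDHI
6: ✓ SUBCC  r3←0x93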